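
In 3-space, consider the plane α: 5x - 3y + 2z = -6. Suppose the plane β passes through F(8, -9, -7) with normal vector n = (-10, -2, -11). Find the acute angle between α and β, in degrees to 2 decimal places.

β: n·r = n·F gives -10x - 2y - 11z = 15.
cos θ = |n₁·n₂| / (|n₁||n₂|) = |-66| / (√38 · √225).
θ = arccos(0.71377) ≈ 44.46°.

44.46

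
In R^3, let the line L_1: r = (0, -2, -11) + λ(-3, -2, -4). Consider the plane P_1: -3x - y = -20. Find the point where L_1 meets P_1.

(6, 2, -3)

Substitute r = (0, -2, -11) + t(-3, -2, -4) into the plane: 2 + 11t = -20, so t = -2.
Intersection: (0, -2, -11) + (-2)·(-3, -2, -4) = (6, 2, -3).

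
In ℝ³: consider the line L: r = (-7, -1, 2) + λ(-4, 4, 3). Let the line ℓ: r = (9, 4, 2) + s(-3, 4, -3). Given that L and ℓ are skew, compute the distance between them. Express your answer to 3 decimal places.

15.215

Common perpendicular direction n = (-4, 4, 3) × (-3, 4, -3) = (-24, -21, -4).
With w = (9, 4, 2) − (-7, -1, 2) = (16, 5, 0), w · n = -489.
Distance = |w · n| / |n| = |-489| / √1033 ≈ 15.215.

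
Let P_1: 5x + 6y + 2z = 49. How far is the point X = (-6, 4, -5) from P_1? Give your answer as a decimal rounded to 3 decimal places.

n·X − d = (5)·(-6) + (6)·(4) + (2)·(-5) − 49 = -65; |n| = √65.
Distance = |-65| / √65 = 65/√65 ≈ 8.062.

8.062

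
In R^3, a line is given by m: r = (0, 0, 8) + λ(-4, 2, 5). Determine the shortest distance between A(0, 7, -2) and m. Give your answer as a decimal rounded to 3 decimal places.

10.964

Taking (0, 0, 8) on m with direction v = (-4, 2, 5): w = A − (0, 0, 8) = (0, 7, -10), and w × v = (55, 40, 28).
Distance = |w × v| / |v| = √5409 / √45 ≈ 10.964.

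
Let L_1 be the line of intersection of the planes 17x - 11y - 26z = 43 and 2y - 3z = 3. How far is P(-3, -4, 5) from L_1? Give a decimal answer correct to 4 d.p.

Direction of L_1: (17, -11, -26) × (0, 2, -3) = (85, 51, 34).
A point on L_1: solving the two plane equations with x = -9 gives (-9, -6, -5).
Taking (-9, -6, -5) on L_1 with direction v = (85, 51, 34): w = P − (-9, -6, -5) = (6, 2, 10), and w × v = (-442, 646, 136).
Distance = |w × v| / |v| = √631176 / √10982 ≈ 7.5811.

7.5811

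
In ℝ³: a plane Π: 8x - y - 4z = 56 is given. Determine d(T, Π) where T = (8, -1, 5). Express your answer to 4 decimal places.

1.2222

n·T − d = (8)·(8) + (-1)·(-1) + (-4)·(5) − 56 = -11; |n| = √81.
Distance = |-11| / √81 = 11/√81 ≈ 1.2222.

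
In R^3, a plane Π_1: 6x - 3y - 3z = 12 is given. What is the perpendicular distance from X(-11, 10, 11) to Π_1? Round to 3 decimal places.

19.188

n·X − d = (6)·(-11) + (-3)·(10) + (-3)·(11) − 12 = -141; |n| = √54.
Distance = |-141| / √54 = 141/√54 ≈ 19.188.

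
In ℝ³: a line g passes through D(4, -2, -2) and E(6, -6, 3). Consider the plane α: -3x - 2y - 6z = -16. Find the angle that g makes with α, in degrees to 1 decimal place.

A direction vector for g is E − D = (2, -4, 5).
sin θ = |n·v| / (|n||v|) = |-28| / (√49 · √45) = 0.59628.
θ ≈ 36.6°.

36.6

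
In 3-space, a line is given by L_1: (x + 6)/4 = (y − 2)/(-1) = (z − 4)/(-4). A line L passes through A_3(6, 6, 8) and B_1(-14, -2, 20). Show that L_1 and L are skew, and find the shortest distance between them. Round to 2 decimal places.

8.08

L_1 has direction (4, -1, -4) through (-6, 2, 4).
A direction vector for L is B_1 − A_3 = (-20, -8, 12).
Common perpendicular direction n = (4, -1, -4) × (-20, -8, 12) = (-44, 32, -52).
With w = (6, 6, 8) − (-6, 2, 4) = (12, 4, 4), w · n = -608.
Since n ≠ 0 the lines are not parallel, and w · n = -608 ≠ 0 so they do not intersect; hence they are skew.
Distance = |w · n| / |n| = |-608| / √5664 ≈ 8.08.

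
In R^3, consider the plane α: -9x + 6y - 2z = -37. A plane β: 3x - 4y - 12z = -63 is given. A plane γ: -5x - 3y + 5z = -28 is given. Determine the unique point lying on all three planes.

(7, 6, 5)

Solving the 3×3 linear system -9x + 6y - 2z = -37, 3x - 4y - 12z = -63, -5x - 3y + 5z = -28 (e.g. by elimination or Cramer's rule, determinant = 832) gives (7, 6, 5).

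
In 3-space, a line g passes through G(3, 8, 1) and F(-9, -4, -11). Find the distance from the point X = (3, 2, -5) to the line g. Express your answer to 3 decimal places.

4.899

A direction vector for g is F − G = (-12, -12, -12).
Taking (3, 8, 1) on g with direction v = (-12, -12, -12): w = X − (3, 8, 1) = (0, -6, -6), and w × v = (0, 72, -72).
Distance = |w × v| / |v| = √10368 / √432 ≈ 4.899.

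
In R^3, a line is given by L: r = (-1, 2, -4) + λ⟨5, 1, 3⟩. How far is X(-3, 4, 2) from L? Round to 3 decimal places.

6.414

Taking (-1, 2, -4) on L with direction v = (5, 1, 3): w = X − (-1, 2, -4) = (-2, 2, 6), and w × v = (0, 36, -12).
Distance = |w × v| / |v| = √1440 / √35 ≈ 6.414.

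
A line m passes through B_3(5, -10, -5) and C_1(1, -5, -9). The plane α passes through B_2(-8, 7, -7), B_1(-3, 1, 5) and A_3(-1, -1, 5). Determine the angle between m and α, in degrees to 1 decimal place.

3.6

A direction vector for m is C_1 − B_3 = (-4, 5, -4).
B_2B_1 = (5, -6, 12), B_2A_3 = (7, -8, 12); a normal to α is B_2B_1 × B_2A_3 = (24, 24, 2).
Using B_2: α has equation 24x + 24y + 2z = -38.
sin θ = |n·v| / (|n||v|) = |16| / (√1156 · √57) = 0.06233.
θ ≈ 3.6°.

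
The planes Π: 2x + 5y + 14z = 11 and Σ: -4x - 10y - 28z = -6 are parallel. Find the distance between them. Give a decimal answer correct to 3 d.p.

Rescale Σ by 1/(-2): 2x + 5y + 14z = 3. Then distance = |11 − 3| / √225 ≈ 0.533.

0.533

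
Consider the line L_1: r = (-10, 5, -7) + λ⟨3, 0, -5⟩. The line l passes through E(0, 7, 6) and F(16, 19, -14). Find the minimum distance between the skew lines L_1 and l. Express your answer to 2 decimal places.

14.13

A direction vector for l is F − E = (16, 12, -20).
Common perpendicular direction n = (3, 0, -5) × (16, 12, -20) = (60, -20, 36).
With w = (0, 7, 6) − (-10, 5, -7) = (10, 2, 13), w · n = 1028.
Distance = |w · n| / |n| = |1028| / √5296 ≈ 14.13.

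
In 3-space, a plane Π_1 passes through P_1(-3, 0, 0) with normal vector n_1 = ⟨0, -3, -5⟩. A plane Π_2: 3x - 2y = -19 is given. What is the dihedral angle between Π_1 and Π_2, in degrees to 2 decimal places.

73.42

Π_1: n_1·r = n_1·P_1 gives -3y - 5z = 0.
cos θ = |n₁·n₂| / (|n₁||n₂|) = |6| / (√34 · √13).
θ = arccos(0.28539) ≈ 73.42°.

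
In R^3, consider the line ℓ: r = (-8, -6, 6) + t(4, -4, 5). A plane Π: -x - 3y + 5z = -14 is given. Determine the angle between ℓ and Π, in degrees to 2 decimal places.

47.63

sin θ = |n·v| / (|n||v|) = |33| / (√35 · √57) = 0.73883.
θ ≈ 47.63°.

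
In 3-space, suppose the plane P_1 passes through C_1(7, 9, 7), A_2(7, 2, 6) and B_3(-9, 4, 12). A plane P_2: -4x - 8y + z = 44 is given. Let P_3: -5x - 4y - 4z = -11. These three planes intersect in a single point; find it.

(-1, -4, 8)

C_1A_2 = (0, -7, -1), C_1B_3 = (-16, -5, 5); a normal to P_1 is C_1A_2 × C_1B_3 = (-40, 16, -112).
Using C_1: P_1 has equation -40x + 16y - 112z = -920.
Solving the 3×3 linear system -40x + 16y - 112z = -920, -4x - 8y + z = 44, -5x - 4y - 4z = -11 (e.g. by elimination or Cramer's rule, determinant = 912) gives (-1, -4, 8).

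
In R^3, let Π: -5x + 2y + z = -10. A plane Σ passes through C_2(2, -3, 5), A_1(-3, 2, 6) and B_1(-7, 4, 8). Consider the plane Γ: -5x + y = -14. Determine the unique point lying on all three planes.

C_2A_1 = (-5, 5, 1), C_2B_1 = (-9, 7, 3); a normal to Σ is C_2A_1 × C_2B_1 = (8, 6, 10).
Using C_2: Σ has equation 8x + 6y + 10z = 48.
Solving the 3×3 linear system -5x + 2y + z = -10, 8x + 6y + 10z = 48, -5x + y = -14 (e.g. by elimination or Cramer's rule, determinant = -12) gives (4, 6, -2).

(4, 6, -2)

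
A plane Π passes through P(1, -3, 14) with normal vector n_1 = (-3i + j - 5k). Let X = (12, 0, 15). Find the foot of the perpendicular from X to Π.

(9, 1, 10)

Π: n_1·r = n_1·P gives -3x + y - 5z = -76.
Foot = X − λn with λ = (n·X − d)/|n|² = (-111 − (-76))/35 = -1.
Foot = (12, 0, 15) − (-1)·(-3, 1, -5) = (9, 1, 10).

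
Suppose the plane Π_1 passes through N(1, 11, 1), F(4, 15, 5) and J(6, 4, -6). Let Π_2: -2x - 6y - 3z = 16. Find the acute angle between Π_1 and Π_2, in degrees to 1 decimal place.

72.4

NF = (3, 4, 4), NJ = (5, -7, -7); a normal to Π_1 is NF × NJ = (0, 41, -41).
Using N: Π_1 has equation 41y - 41z = 410.
cos θ = |n₁·n₂| / (|n₁||n₂|) = |-123| / (√3362 · √49).
θ = arccos(0.30305) ≈ 72.4°.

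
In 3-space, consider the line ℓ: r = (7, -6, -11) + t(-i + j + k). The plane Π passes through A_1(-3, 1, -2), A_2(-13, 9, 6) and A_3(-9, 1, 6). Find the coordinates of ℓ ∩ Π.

(6, -5, -10)

A_1A_2 = (-10, 8, 8), A_1A_3 = (-6, 0, 8); a normal to Π is A_1A_2 × A_1A_3 = (64, 32, 48).
Using A_1: Π has equation 64x + 32y + 48z = -256.
Substitute r = (7, -6, -11) + t(-1, 1, 1) into the plane: -272 + 16t = -256, so t = 1.
Intersection: (7, -6, -11) + 1·(-1, 1, 1) = (6, -5, -10).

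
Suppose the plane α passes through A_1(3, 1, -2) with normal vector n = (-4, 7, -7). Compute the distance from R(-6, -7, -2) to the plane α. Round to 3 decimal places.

1.873

α: n·r = n·A_1 gives -4x + 7y - 7z = 9.
n·R − d = (-4)·(-6) + (7)·(-7) + (-7)·(-2) − 9 = -20; |n| = √114.
Distance = |-20| / √114 = 20/√114 ≈ 1.873.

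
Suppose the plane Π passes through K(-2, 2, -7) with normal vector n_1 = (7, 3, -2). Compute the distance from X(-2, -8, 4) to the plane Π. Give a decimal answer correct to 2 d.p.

6.60

Π: n_1·r = n_1·K gives 7x + 3y - 2z = 6.
n·X − d = (7)·(-2) + (3)·(-8) + (-2)·(4) − 6 = -52; |n| = √62.
Distance = |-52| / √62 = 52/√62 ≈ 6.60.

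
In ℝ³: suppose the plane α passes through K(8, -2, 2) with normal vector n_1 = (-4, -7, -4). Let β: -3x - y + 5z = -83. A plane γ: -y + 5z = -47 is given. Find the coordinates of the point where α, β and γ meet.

(12, 2, -9)

α: n_1·r = n_1·K gives -4x - 7y - 4z = -26.
Solving the 3×3 linear system -4x - 7y - 4z = -26, -3x - y + 5z = -83, -y + 5z = -47 (e.g. by elimination or Cramer's rule, determinant = -117) gives (12, 2, -9).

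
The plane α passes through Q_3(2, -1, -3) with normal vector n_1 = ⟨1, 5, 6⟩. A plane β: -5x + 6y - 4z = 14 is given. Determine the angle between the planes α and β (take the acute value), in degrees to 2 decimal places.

89.17

α: n_1·r = n_1·Q_3 gives x + 5y + 6z = -21.
cos θ = |n₁·n₂| / (|n₁||n₂|) = |1| / (√62 · √77).
θ = arccos(0.01447) ≈ 89.17°.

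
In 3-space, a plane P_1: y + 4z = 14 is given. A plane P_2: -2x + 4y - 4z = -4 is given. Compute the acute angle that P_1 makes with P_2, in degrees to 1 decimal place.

cos θ = |n₁·n₂| / (|n₁||n₂|) = |-12| / (√17 · √36).
θ = arccos(0.48507) ≈ 61.0°.

61.0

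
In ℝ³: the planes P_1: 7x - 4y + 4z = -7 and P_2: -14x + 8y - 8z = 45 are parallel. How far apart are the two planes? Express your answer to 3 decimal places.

Rescale P_2 by 1/(-2): 7x - 4y + 4z = -45/2. Then distance = |-7 − (-45/2)| / √81 ≈ 1.722.

1.722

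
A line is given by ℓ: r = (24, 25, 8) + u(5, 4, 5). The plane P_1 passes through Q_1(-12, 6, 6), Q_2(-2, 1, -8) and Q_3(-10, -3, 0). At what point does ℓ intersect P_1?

(4, 9, -12)

Q_1Q_2 = (10, -5, -14), Q_1Q_3 = (2, -9, -6); a normal to P_1 is Q_1Q_2 × Q_1Q_3 = (-96, 32, -80).
Using Q_1: P_1 has equation -96x + 32y - 80z = 864.
Substitute r = (24, 25, 8) + t(5, 4, 5) into the plane: -2144 + (-752)t = 864, so t = -4.
Intersection: (24, 25, 8) + (-4)·(5, 4, 5) = (4, 9, -12).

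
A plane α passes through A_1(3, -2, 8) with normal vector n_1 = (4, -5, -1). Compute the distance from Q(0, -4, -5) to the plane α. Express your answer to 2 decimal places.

α: n_1·r = n_1·A_1 gives 4x - 5y - z = 14.
n·Q − d = (4)·(0) + (-5)·(-4) + (-1)·(-5) − 14 = 11; |n| = √42.
Distance = |11| / √42 = 11/√42 ≈ 1.70.

1.70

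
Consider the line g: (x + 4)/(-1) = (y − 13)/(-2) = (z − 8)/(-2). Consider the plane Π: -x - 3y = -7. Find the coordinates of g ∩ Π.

(-8, 5, 0)

g has direction (-1, -2, -2) through (-4, 13, 8).
Substitute r = (-4, 13, 8) + t(-1, -2, -2) into the plane: -35 + 7t = -7, so t = 4.
Intersection: (-4, 13, 8) + 4·(-1, -2, -2) = (-8, 5, 0).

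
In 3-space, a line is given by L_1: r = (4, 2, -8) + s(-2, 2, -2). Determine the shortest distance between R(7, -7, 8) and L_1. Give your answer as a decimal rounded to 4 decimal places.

Taking (4, 2, -8) on L_1 with direction v = (-2, 2, -2): w = R − (4, 2, -8) = (3, -9, 16), and w × v = (-14, -26, -12).
Distance = |w × v| / |v| = √1016 / √12 ≈ 9.2014.

9.2014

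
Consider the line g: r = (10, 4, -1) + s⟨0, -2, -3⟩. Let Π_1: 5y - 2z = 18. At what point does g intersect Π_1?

Substitute r = (10, 4, -1) + t(0, -2, -3) into the plane: 22 + (-4)t = 18, so t = 1.
Intersection: (10, 4, -1) + 1·(0, -2, -3) = (10, 2, -4).

(10, 2, -4)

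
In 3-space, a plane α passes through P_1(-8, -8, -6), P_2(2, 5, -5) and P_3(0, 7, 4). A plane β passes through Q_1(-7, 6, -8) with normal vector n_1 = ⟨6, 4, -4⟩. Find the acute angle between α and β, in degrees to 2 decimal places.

P_1P_2 = (10, 13, 1), P_1P_3 = (8, 15, 10); a normal to α is P_1P_2 × P_1P_3 = (115, -92, 46).
Using P_1: α has equation 115x - 92y + 46z = -460.
β: n_1·r = n_1·Q_1 gives 6x + 4y - 4z = 14.
cos θ = |n₁·n₂| / (|n₁||n₂|) = |138| / (√23805 · √68).
θ = arccos(0.10847) ≈ 83.77°.

83.77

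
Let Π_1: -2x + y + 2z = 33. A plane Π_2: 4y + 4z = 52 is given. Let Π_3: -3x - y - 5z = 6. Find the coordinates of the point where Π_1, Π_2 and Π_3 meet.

(-9, 11, 2)

Solving the 3×3 linear system -2x + y + 2z = 33, 4y + 4z = 52, -3x - y - 5z = 6 (e.g. by elimination or Cramer's rule, determinant = 44) gives (-9, 11, 2).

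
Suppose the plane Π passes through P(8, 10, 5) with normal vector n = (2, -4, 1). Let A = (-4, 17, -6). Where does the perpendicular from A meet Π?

(2, 5, -3)

Π: n·r = n·P gives 2x - 4y + z = -19.
Foot = A − λn with λ = (n·A − d)/|n|² = (-82 − (-19))/21 = -3.
Foot = (-4, 17, -6) − (-3)·(2, -4, 1) = (2, 5, -3).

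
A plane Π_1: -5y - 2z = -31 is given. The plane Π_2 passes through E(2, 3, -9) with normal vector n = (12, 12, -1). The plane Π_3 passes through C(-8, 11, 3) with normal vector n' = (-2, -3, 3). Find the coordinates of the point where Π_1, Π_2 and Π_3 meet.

(1, 5, 3)

Π_2: n·r = n·E gives 12x + 12y - z = 69.
Π_3: n'·r = n'·C gives -2x - 3y + 3z = -8.
Solving the 3×3 linear system -5y - 2z = -31, 12x + 12y - z = 69, -2x - 3y + 3z = -8 (e.g. by elimination or Cramer's rule, determinant = 194) gives (1, 5, 3).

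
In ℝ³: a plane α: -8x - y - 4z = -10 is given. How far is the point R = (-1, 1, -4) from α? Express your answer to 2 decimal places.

3.67

n·R − d = (-8)·(-1) + (-1)·(1) + (-4)·(-4) − (-10) = 33; |n| = √81.
Distance = |33| / √81 = 33/√81 ≈ 3.67.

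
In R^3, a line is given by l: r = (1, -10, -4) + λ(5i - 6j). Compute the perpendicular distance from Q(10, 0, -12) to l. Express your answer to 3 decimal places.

Taking (1, -10, -4) on l with direction v = (5, -6, 0): w = Q − (1, -10, -4) = (9, 10, -8), and w × v = (-48, -40, -104).
Distance = |w × v| / |v| = √14720 / √61 ≈ 15.534.

15.534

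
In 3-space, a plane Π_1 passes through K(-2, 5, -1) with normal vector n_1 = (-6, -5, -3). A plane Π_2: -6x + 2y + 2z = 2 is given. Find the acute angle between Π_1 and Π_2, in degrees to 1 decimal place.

Π_1: n_1·r = n_1·K gives -6x - 5y - 3z = -10.
cos θ = |n₁·n₂| / (|n₁||n₂|) = |20| / (√70 · √44).
θ = arccos(0.36037) ≈ 68.9°.

68.9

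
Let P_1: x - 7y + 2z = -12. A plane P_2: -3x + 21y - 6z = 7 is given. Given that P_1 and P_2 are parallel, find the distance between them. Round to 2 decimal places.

Rescale P_2 by 1/(-3): x - 7y + 2z = -7/3. Then distance = |-12 − (-7/3)| / √54 ≈ 1.32.

1.32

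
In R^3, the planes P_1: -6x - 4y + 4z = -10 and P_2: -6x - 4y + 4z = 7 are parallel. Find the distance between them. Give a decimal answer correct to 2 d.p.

Same normal n = (-6, -4, 4) with |n| = √68; distance = |-10 − 7| / |n| = 17/√68 ≈ 2.06.

2.06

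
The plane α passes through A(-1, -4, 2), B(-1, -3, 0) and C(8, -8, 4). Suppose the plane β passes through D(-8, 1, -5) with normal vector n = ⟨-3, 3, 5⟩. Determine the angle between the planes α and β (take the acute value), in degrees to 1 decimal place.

AB = (0, 1, -2), AC = (9, -4, 2); a normal to α is AB × AC = (-6, -18, -9).
Using A: α has equation -6x - 18y - 9z = 60.
β: n·r = n·D gives -3x + 3y + 5z = 2.
cos θ = |n₁·n₂| / (|n₁||n₂|) = |-81| / (√441 · √43).
θ = arccos(0.58821) ≈ 54.0°.

54.0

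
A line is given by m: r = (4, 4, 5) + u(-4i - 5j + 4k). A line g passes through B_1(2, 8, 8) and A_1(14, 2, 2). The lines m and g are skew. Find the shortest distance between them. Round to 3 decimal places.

2.337

A direction vector for g is A_1 − B_1 = (12, -6, -6).
Common perpendicular direction n = (-4, -5, 4) × (12, -6, -6) = (54, 24, 84).
With w = (2, 8, 8) − (4, 4, 5) = (-2, 4, 3), w · n = 240.
Distance = |w · n| / |n| = |240| / √10548 ≈ 2.337.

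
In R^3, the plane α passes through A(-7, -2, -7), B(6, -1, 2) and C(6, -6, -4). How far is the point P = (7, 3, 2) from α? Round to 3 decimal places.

3.227

AB = (13, 1, 9), AC = (13, -4, 3); a normal to α is AB × AC = (39, 78, -65).
Using A: α has equation 39x + 78y - 65z = 26.
n·P − d = (39)·(7) + (78)·(3) + (-65)·(2) − 26 = 351; |n| = √11830.
Distance = |351| / √11830 = 351/√11830 ≈ 3.227.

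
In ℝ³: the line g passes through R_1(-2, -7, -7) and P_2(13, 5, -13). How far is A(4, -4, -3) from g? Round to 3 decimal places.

5.942

A direction vector for g is P_2 − R_1 = (15, 12, -6).
Taking (-2, -7, -7) on g with direction v = (15, 12, -6): w = A − (-2, -7, -7) = (6, 3, 4), and w × v = (-66, 96, 27).
Distance = |w × v| / |v| = √14301 / √405 ≈ 5.942.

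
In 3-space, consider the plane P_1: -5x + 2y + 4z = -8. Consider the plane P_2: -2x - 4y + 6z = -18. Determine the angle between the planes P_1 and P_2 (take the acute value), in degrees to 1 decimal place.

cos θ = |n₁·n₂| / (|n₁||n₂|) = |26| / (√45 · √56).
θ = arccos(0.51793) ≈ 58.8°.

58.8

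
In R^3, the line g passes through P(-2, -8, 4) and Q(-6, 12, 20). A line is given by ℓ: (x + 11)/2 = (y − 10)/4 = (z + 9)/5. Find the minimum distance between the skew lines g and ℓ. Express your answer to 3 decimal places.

15.863

A direction vector for g is Q − P = (-4, 20, 16).
ℓ has direction (2, 4, 5) through (-11, 10, -9).
Common perpendicular direction n = (-4, 20, 16) × (2, 4, 5) = (36, 52, -56).
With w = (-11, 10, -9) − (-2, -8, 4) = (-9, 18, -13), w · n = 1340.
Distance = |w · n| / |n| = |1340| / √7136 ≈ 15.863.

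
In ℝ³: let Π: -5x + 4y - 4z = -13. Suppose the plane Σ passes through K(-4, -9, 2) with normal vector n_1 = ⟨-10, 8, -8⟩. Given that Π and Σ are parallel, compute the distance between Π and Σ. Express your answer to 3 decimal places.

Σ: n_1·r = n_1·K gives -10x + 8y - 8z = -48.
Rescale Σ by 1/2: -5x + 4y - 4z = -24. Then distance = |-13 − (-24)| / √57 ≈ 1.457.

1.457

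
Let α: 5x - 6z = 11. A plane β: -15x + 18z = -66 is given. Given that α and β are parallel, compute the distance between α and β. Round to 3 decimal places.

1.408

Rescale β by 1/(-3): 5x - 6z = 22. Then distance = |11 − 22| / √61 ≈ 1.408.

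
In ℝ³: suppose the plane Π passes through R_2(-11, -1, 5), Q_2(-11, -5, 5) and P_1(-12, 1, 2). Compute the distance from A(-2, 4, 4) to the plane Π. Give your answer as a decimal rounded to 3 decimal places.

R_2Q_2 = (0, -4, 0), R_2P_1 = (-1, 2, -3); a normal to Π is R_2Q_2 × R_2P_1 = (12, 0, -4).
Using R_2: Π has equation 12x - 4z = -152.
n·A − d = (12)·(-2) + (0)·(4) + (-4)·(4) − (-152) = 112; |n| = √160.
Distance = |112| / √160 = 112/√160 ≈ 8.854.

8.854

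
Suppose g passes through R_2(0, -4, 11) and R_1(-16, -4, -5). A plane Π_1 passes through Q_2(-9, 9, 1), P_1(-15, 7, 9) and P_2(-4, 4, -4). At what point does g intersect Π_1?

A direction vector for g is R_1 − R_2 = (-16, 0, -16).
Q_2P_1 = (-6, -2, 8), Q_2P_2 = (5, -5, -5); a normal to Π_1 is Q_2P_1 × Q_2P_2 = (50, 10, 40).
Using Q_2: Π_1 has equation 50x + 10y + 40z = -320.
Substitute r = (0, -4, 11) + t(-16, 0, -16) into the plane: 400 + (-1440)t = -320, so t = 1/2.
Intersection: (0, -4, 11) + (1/2)·(-16, 0, -16) = (-8, -4, 3).

(-8, -4, 3)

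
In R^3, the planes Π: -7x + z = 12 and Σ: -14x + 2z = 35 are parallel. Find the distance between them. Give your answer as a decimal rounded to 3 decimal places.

0.778

Rescale Σ by 1/2: -7x + z = 35/2. Then distance = |12 − (35/2)| / √50 ≈ 0.778.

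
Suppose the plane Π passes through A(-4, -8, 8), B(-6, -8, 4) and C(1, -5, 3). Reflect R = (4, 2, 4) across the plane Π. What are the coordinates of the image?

AB = (-2, 0, -4), AC = (5, 3, -5); a normal to Π is AB × AC = (12, -30, -6).
Using A: Π has equation 12x - 30y - 6z = 144.
λ = (n·R − d)/|n|² = (-36 − 144)/1080 = -1/6.
Reflection = R − 2λn = (4, 2, 4) − (-1/3)·(12, -30, -6) = (8, -8, 2).

(8, -8, 2)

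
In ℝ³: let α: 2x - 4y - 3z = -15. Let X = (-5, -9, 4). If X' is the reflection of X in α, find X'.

(-9, -1, 10)

λ = (n·X − d)/|n|² = (14 − (-15))/29 = 1.
Reflection = X − 2λn = (-5, -9, 4) − 2·(2, -4, -3) = (-9, -1, 10).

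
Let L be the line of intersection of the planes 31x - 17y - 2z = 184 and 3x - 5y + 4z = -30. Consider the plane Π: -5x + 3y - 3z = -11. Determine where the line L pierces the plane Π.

(10, 8, -5)

Direction of L: (31, -17, -2) × (3, -5, 4) = (-78, -130, -104).
A point on L: solving the two plane equations with x = 4 gives (4, -2, -13).
Substitute r = (4, -2, -13) + t(-78, -130, -104) into the plane: 13 + 312t = -11, so t = -1/13.
Intersection: (4, -2, -13) + (-1/13)·(-78, -130, -104) = (10, 8, -5).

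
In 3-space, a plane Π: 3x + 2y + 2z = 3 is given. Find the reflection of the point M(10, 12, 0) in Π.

λ = (n·M − d)/|n|² = (54 − 3)/17 = 3.
Reflection = M − 2λn = (10, 12, 0) − 6·(3, 2, 2) = (-8, 0, -12).

(-8, 0, -12)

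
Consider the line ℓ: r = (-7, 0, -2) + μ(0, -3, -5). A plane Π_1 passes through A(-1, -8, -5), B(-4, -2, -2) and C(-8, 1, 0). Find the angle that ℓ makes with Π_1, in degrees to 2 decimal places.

AB = (-3, 6, 3), AC = (-7, 9, 5); a normal to Π_1 is AB × AC = (3, -6, 15).
Using A: Π_1 has equation 3x - 6y + 15z = -30.
sin θ = |n·v| / (|n||v|) = |-57| / (√270 · √34) = 0.59491.
θ ≈ 36.51°.

36.51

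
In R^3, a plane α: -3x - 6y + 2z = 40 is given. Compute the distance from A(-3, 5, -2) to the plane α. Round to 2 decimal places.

n·A − d = (-3)·(-3) + (-6)·(5) + (2)·(-2) − 40 = -65; |n| = √49.
Distance = |-65| / √49 = 65/√49 ≈ 9.29.

9.29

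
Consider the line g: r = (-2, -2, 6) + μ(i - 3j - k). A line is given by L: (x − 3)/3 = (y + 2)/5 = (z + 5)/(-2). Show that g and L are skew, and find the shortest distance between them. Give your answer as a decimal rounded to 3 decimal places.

5.552

L has direction (3, 5, -2) through (3, -2, -5).
Common perpendicular direction n = (1, -3, -1) × (3, 5, -2) = (11, -1, 14).
With w = (3, -2, -5) − (-2, -2, 6) = (5, 0, -11), w · n = -99.
Since n ≠ 0 the lines are not parallel, and w · n = -99 ≠ 0 so they do not intersect; hence they are skew.
Distance = |w · n| / |n| = |-99| / √318 ≈ 5.552.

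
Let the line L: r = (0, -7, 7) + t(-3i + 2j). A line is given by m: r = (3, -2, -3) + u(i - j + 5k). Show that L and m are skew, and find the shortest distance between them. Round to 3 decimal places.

5.262

Common perpendicular direction n = (-3, 2, 0) × (1, -1, 5) = (10, 15, 1).
With w = (3, -2, -3) − (0, -7, 7) = (3, 5, -10), w · n = 95.
Since n ≠ 0 the lines are not parallel, and w · n = 95 ≠ 0 so they do not intersect; hence they are skew.
Distance = |w · n| / |n| = |95| / √326 ≈ 5.262.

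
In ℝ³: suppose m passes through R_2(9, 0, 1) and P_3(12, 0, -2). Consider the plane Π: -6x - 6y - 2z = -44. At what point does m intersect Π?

A direction vector for m is P_3 − R_2 = (3, 0, -3).
Substitute r = (9, 0, 1) + t(3, 0, -3) into the plane: -56 + (-12)t = -44, so t = -1.
Intersection: (9, 0, 1) + (-1)·(3, 0, -3) = (6, 0, 4).

(6, 0, 4)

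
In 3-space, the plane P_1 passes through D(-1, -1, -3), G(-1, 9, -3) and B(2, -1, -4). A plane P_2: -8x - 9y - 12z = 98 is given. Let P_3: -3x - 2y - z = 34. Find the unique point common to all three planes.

DG = (0, 10, 0), DB = (3, 0, -1); a normal to P_1 is DG × DB = (-10, 0, -30).
Using D: P_1 has equation -10x - 30z = 100.
Solving the 3×3 linear system -10x - 30z = 100, -8x - 9y - 12z = 98, -3x - 2y - z = 34 (e.g. by elimination or Cramer's rule, determinant = 480) gives (-10, -2, 0).

(-10, -2, 0)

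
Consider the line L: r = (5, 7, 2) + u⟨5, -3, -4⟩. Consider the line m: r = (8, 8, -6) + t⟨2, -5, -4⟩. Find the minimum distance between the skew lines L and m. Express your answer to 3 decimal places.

5.869

Common perpendicular direction n = (5, -3, -4) × (2, -5, -4) = (-8, 12, -19).
With w = (8, 8, -6) − (5, 7, 2) = (3, 1, -8), w · n = 140.
Distance = |w · n| / |n| = |140| / √569 ≈ 5.869.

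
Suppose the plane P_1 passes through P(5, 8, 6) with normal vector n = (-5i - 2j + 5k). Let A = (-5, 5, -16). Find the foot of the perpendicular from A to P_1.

(-10, 3, -11)

P_1: n·r = n·P gives -5x - 2y + 5z = -11.
Foot = A − λn with λ = (n·A − d)/|n|² = (-65 − (-11))/54 = -1.
Foot = (-5, 5, -16) − (-1)·(-5, -2, 5) = (-10, 3, -11).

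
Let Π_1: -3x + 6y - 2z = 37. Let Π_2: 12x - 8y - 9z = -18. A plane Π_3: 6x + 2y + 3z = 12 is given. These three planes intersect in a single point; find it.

(1, 6, -2)

Solving the 3×3 linear system -3x + 6y - 2z = 37, 12x - 8y - 9z = -18, 6x + 2y + 3z = 12 (e.g. by elimination or Cramer's rule, determinant = -666) gives (1, 6, -2).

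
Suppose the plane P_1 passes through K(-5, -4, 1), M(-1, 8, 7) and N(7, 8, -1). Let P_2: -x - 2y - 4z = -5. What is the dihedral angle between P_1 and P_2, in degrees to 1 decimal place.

63.7

KM = (4, 12, 6), KN = (12, 12, -2); a normal to P_1 is KM × KN = (-96, 80, -96).
Using K: P_1 has equation -96x + 80y - 96z = 64.
cos θ = |n₁·n₂| / (|n₁||n₂|) = |320| / (√24832 · √21).
θ = arccos(0.44313) ≈ 63.7°.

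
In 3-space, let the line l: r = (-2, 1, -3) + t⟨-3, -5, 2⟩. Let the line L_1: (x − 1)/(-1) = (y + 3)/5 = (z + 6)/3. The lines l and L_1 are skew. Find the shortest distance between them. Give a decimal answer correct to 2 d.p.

L_1 has direction (-1, 5, 3) through (1, -3, -6).
Common perpendicular direction n = (-3, -5, 2) × (-1, 5, 3) = (-25, 7, -20).
With w = (1, -3, -6) − (-2, 1, -3) = (3, -4, -3), w · n = -43.
Distance = |w · n| / |n| = |-43| / √1074 ≈ 1.31.

1.31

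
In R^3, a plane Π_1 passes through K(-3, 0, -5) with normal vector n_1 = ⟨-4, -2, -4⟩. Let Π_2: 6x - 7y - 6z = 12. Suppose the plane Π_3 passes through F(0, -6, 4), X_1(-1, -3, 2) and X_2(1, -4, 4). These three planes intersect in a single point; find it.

Π_1: n_1·r = n_1·K gives -4x - 2y - 4z = 32.
FX_1 = (-1, 3, -2), FX_2 = (1, 2, 0); a normal to Π_3 is FX_1 × FX_2 = (4, -2, -5).
Using F: Π_3 has equation 4x - 2y - 5z = -8.
Solving the 3×3 linear system -4x - 2y - 4z = 32, 6x - 7y - 6z = 12, 4x - 2y - 5z = -8 (e.g. by elimination or Cramer's rule, determinant = -168) gives (-5, -6, 0).

(-5, -6, 0)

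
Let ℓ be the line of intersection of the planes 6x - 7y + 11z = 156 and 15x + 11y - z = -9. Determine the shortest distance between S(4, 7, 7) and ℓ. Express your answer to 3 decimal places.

Direction of ℓ: (6, -7, 11) × (15, 11, -1) = (-114, 171, 171).
A point on ℓ: solving the two plane equations with x = 7 gives (7, -10, 4).
Taking (7, -10, 4) on ℓ with direction v = (-114, 171, 171): w = S − (7, -10, 4) = (-3, 17, 3), and w × v = (2394, 171, 1425).
Distance = |w × v| / |v| = √7791102 / √71478 ≈ 10.440.

10.440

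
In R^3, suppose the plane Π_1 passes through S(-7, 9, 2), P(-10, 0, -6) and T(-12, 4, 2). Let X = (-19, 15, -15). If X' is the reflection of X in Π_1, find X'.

SP = (-3, -9, -8), ST = (-5, -5, 0); a normal to Π_1 is SP × ST = (-40, 40, -30).
Using S: Π_1 has equation -40x + 40y - 30z = 580.
λ = (n·X − d)/|n|² = (1810 − 580)/4100 = 3/10.
Reflection = X − 2λn = (-19, 15, -15) − (3/5)·(-40, 40, -30) = (5, -9, 3).

(5, -9, 3)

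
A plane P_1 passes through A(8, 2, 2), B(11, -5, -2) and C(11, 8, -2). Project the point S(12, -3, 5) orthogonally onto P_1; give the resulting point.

AB = (3, -7, -4), AC = (3, 6, -4); a normal to P_1 is AB × AC = (52, 0, 39).
Using A: P_1 has equation 52x + 39z = 494.
Foot = S − λn with λ = (n·S − d)/|n|² = (819 − 494)/4225 = 1/13.
Foot = (12, -3, 5) − (1/13)·(52, 0, 39) = (8, -3, 2).

(8, -3, 2)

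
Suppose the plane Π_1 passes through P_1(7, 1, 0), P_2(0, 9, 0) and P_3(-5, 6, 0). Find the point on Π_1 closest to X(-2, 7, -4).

P_1P_2 = (-7, 8, 0), P_1P_3 = (-12, 5, 0); a normal to Π_1 is P_1P_2 × P_1P_3 = (0, 0, 61).
Using P_1: Π_1 has equation 61z = 0.
Foot = X − λn with λ = (n·X − d)/|n|² = (-244 − 0)/3721 = -4/61.
Foot = (-2, 7, -4) − (-4/61)·(0, 0, 61) = (-2, 7, 0).

(-2, 7, 0)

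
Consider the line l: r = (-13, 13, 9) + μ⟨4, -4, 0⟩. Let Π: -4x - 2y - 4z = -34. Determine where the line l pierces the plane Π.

Substitute r = (-13, 13, 9) + t(4, -4, 0) into the plane: -10 + (-8)t = -34, so t = 3.
Intersection: (-13, 13, 9) + 3·(4, -4, 0) = (-1, 1, 9).

(-1, 1, 9)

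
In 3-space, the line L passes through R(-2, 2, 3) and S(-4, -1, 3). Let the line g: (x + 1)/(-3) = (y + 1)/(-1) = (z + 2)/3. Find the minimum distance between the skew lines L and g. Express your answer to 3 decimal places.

A direction vector for L is S − R = (-2, -3, 0).
g has direction (-3, -1, 3) through (-1, -1, -2).
Common perpendicular direction n = (-2, -3, 0) × (-3, -1, 3) = (-9, 6, -7).
With w = (-1, -1, -2) − (-2, 2, 3) = (1, -3, -5), w · n = 8.
Distance = |w · n| / |n| = |8| / √166 ≈ 0.621.

0.621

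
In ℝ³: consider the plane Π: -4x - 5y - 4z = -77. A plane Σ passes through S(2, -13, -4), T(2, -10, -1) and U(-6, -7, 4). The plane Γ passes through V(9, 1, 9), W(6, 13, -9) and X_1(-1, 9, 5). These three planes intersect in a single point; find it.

(10, 1, 8)

ST = (0, 3, 3), SU = (-8, 6, 8); a normal to Σ is ST × SU = (6, -24, 24).
Using S: Σ has equation 6x - 24y + 24z = 228.
VW = (-3, 12, -18), VX_1 = (-10, 8, -4); a normal to Γ is VW × VX_1 = (96, 168, 96).
Using V: Γ has equation 96x + 168y + 96z = 1896.
Solving the 3×3 linear system -4x - 5y - 4z = -77, 6x - 24y + 24z = 228, 96x + 168y + 96z = 1896 (e.g. by elimination or Cramer's rule, determinant = 3456) gives (10, 1, 8).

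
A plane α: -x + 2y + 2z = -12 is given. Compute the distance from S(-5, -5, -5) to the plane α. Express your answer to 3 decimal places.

n·S − d = (-1)·(-5) + (2)·(-5) + (2)·(-5) − (-12) = -3; |n| = √9.
Distance = |-3| / √9 = 3/√9 ≈ 1.000.

1.000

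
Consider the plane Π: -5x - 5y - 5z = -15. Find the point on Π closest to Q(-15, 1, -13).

Foot = Q − λn with λ = (n·Q − d)/|n|² = (135 − (-15))/75 = 2.
Foot = (-15, 1, -13) − 2·(-5, -5, -5) = (-5, 11, -3).

(-5, 11, -3)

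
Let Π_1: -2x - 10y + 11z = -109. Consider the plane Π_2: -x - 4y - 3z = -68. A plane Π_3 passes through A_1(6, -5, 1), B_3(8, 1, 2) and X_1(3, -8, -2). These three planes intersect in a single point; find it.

A_1B_3 = (2, 6, 1), A_1X_1 = (-3, -3, -3); a normal to Π_3 is A_1B_3 × A_1X_1 = (-15, 3, 12).
Using A_1: Π_3 has equation -15x + 3y + 12z = -93.
Solving the 3×3 linear system -2x - 10y + 11z = -109, -x - 4y - 3z = -68, -15x + 3y + 12z = -93 (e.g. by elimination or Cramer's rule, determinant = -1185) gives (11, 12, 3).

(11, 12, 3)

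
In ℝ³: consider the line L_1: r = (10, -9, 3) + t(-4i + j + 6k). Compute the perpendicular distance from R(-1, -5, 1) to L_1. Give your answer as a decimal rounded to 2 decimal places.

Taking (10, -9, 3) on L_1 with direction v = (-4, 1, 6): w = R − (10, -9, 3) = (-11, 4, -2), and w × v = (26, 74, 5).
Distance = |w × v| / |v| = √6177 / √53 ≈ 10.80.

10.80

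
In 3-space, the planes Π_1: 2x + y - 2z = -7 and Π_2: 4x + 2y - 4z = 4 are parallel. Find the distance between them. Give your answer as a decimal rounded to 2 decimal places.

Rescale Π_2 by 1/2: 2x + y - 2z = 2. Then distance = |-7 − 2| / √9 ≈ 3.00.

3.00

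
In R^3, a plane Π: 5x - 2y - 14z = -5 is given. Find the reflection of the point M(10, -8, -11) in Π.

(0, -4, 17)

λ = (n·M − d)/|n|² = (220 − (-5))/225 = 1.
Reflection = M − 2λn = (10, -8, -11) − 2·(5, -2, -14) = (0, -4, 17).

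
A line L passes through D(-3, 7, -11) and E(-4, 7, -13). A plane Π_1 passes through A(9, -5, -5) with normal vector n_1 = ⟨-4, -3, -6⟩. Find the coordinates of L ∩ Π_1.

A direction vector for L is E − D = (-1, 0, -2).
Π_1: n_1·r = n_1·A gives -4x - 3y - 6z = 9.
Substitute r = (-3, 7, -11) + t(-1, 0, -2) into the plane: 57 + 16t = 9, so t = -3.
Intersection: (-3, 7, -11) + (-3)·(-1, 0, -2) = (0, 7, -5).

(0, 7, -5)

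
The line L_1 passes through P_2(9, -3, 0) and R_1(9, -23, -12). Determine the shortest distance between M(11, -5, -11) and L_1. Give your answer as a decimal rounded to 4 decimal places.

A direction vector for L_1 is R_1 − P_2 = (0, -20, -12).
Taking (9, -3, 0) on L_1 with direction v = (0, -20, -12): w = M − (9, -3, 0) = (2, -2, -11), and w × v = (-196, 24, -40).
Distance = |w × v| / |v| = √40592 / √544 ≈ 8.6382.

8.6382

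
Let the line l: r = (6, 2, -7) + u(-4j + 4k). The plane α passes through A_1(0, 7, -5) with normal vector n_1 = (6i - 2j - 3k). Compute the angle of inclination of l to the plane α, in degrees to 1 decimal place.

α: n_1·r = n_1·A_1 gives 6x - 2y - 3z = 1.
sin θ = |n·v| / (|n||v|) = |-4| / (√49 · √32) = 0.10102.
θ ≈ 5.8°.

5.8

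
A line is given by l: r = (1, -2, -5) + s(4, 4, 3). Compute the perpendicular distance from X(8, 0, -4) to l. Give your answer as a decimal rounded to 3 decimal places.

4.111

Taking (1, -2, -5) on l with direction v = (4, 4, 3): w = X − (1, -2, -5) = (7, 2, 1), and w × v = (2, -17, 20).
Distance = |w × v| / |v| = √693 / √41 ≈ 4.111.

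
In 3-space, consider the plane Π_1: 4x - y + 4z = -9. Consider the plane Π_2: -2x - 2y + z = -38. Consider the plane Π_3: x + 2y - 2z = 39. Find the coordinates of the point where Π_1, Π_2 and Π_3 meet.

Solving the 3×3 linear system 4x - y + 4z = -9, -2x - 2y + z = -38, x + 2y - 2z = 39 (e.g. by elimination or Cramer's rule, determinant = 3) gives (9, 5, -10).

(9, 5, -10)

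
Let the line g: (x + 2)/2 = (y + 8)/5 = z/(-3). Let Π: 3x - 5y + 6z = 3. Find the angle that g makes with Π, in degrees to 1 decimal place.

45.8

g has direction (2, 5, -3) through (-2, -8, 0).
sin θ = |n·v| / (|n||v|) = |-37| / (√70 · √38) = 0.71740.
θ ≈ 45.8°.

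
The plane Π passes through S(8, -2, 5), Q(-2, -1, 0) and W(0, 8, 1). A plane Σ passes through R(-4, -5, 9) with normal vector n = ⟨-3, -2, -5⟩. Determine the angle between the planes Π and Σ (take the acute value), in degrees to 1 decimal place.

59.5

SQ = (-10, 1, -5), SW = (-8, 10, -4); a normal to Π is SQ × SW = (46, 0, -92).
Using S: Π has equation 46x - 92z = -92.
Σ: n·r = n·R gives -3x - 2y - 5z = -23.
cos θ = |n₁·n₂| / (|n₁||n₂|) = |322| / (√10580 · √38).
θ = arccos(0.50783) ≈ 59.5°.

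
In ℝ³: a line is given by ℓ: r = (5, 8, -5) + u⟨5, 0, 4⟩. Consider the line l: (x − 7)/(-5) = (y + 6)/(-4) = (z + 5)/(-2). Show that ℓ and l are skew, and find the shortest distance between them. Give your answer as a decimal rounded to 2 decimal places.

l has direction (-5, -4, -2) through (7, -6, -5).
Common perpendicular direction n = (5, 0, 4) × (-5, -4, -2) = (16, -10, -20).
With w = (7, -6, -5) − (5, 8, -5) = (2, -14, 0), w · n = 172.
Since n ≠ 0 the lines are not parallel, and w · n = 172 ≠ 0 so they do not intersect; hence they are skew.
Distance = |w · n| / |n| = |172| / √756 ≈ 6.26.

6.26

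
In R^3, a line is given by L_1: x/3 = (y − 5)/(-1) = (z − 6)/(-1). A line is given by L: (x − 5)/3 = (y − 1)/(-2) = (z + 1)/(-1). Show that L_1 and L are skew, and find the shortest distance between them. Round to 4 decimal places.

L_1 has direction (3, -1, -1) through (0, 5, 6).
L has direction (3, -2, -1) through (5, 1, -1).
Common perpendicular direction n = (3, -1, -1) × (3, -2, -1) = (-1, 0, -3).
With w = (5, 1, -1) − (0, 5, 6) = (5, -4, -7), w · n = 16.
Since n ≠ 0 the lines are not parallel, and w · n = 16 ≠ 0 so they do not intersect; hence they are skew.
Distance = |w · n| / |n| = |16| / √10 ≈ 5.0596.

5.0596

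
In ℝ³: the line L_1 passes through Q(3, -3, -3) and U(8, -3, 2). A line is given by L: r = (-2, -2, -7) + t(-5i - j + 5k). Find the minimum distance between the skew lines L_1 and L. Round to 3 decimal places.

1.089

A direction vector for L_1 is U − Q = (5, 0, 5).
Common perpendicular direction n = (5, 0, 5) × (-5, -1, 5) = (5, -50, -5).
With w = (-2, -2, -7) − (3, -3, -3) = (-5, 1, -4), w · n = -55.
Distance = |w · n| / |n| = |-55| / √2550 ≈ 1.089.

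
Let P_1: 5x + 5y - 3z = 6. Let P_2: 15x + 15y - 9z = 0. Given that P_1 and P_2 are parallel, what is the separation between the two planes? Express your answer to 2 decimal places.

0.78

Rescale P_2 by 1/3: 5x + 5y - 3z = 0. Then distance = |6 − 0| / √59 ≈ 0.78.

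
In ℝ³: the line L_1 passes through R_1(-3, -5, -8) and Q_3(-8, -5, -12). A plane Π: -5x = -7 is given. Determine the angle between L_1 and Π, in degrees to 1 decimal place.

51.3

A direction vector for L_1 is Q_3 − R_1 = (-5, 0, -4).
sin θ = |n·v| / (|n||v|) = |25| / (√25 · √41) = 0.78087.
θ ≈ 51.3°.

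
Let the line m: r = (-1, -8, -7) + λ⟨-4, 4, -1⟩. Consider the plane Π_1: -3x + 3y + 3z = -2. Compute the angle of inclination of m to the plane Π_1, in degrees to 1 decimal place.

sin θ = |n·v| / (|n||v|) = |21| / (√27 · √33) = 0.70353.
θ ≈ 44.7°.

44.7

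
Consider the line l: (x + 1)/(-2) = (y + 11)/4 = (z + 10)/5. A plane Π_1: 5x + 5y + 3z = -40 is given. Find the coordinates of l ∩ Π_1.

l has direction (-2, 4, 5) through (-1, -11, -10).
Substitute r = (-1, -11, -10) + t(-2, 4, 5) into the plane: -90 + 25t = -40, so t = 2.
Intersection: (-1, -11, -10) + 2·(-2, 4, 5) = (-5, -3, 0).

(-5, -3, 0)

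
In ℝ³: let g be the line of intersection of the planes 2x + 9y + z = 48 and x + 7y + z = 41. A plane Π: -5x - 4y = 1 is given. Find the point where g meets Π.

(-5, 6, 4)

Direction of g: (2, 9, 1) × (1, 7, 1) = (2, -1, 5).
A point on g: solving the two plane equations with x = 1 gives (1, 3, 19).
Substitute r = (1, 3, 19) + t(2, -1, 5) into the plane: -17 + (-6)t = 1, so t = -3.
Intersection: (1, 3, 19) + (-3)·(2, -1, 5) = (-5, 6, 4).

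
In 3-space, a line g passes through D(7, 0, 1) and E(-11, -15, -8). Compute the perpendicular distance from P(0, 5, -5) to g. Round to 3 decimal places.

A direction vector for g is E − D = (-18, -15, -9).
Taking (7, 0, 1) on g with direction v = (-18, -15, -9): w = P − (7, 0, 1) = (-7, 5, -6), and w × v = (-135, 45, 195).
Distance = |w × v| / |v| = √58275 / √630 ≈ 9.618.

9.618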